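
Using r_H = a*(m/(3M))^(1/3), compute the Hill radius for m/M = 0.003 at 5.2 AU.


r_H = a * (m/3M)^(1/3) = 5.2 * (0.003/3)^(1/3) = 0.52

0.52 AU


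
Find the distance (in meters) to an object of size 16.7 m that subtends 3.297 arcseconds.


D = size / theta_rad, theta_rad = 3.297 * pi/(180*3600) = 1.598e-05, D = 1.045e+06

1.045e+06 m


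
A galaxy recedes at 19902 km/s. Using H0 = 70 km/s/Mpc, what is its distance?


d = v / H0 = 19902 / 70 = 284.3143

284.3143 Mpc


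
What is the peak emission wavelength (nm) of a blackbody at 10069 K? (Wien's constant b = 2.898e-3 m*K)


lam_max = b / T = 2.898e-3 / 10069 = 2.878e-07 m = 287.8141 nm

287.8141 nm


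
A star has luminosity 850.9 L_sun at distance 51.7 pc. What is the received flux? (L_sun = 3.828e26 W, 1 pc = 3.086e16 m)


F = L / (4*pi*d^2) = 3.257e+29 / (4*pi*(1.595e+18)^2) = 1.018e-08

1.018e-08 W/m^2


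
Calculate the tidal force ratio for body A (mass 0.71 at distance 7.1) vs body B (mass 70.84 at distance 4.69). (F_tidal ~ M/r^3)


Ratio = (M1/r1^3) / (M2/r2^3) = (0.71/7.1^3) / (70.84/4.69^3) = 0.0029

0.0029


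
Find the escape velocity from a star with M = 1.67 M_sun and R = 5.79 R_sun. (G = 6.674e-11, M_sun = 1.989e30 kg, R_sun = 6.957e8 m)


M = 1.67 * 1.989e30 kg = 3.32163e+30 kg; R = 5.79 * 6.957e8 m = 4.028103e+09 m. v_esc = sqrt(2GM/R) = sqrt(2 * 6.674e-11 * 3.32163e+30 / 4.028103e+09) = 331767.1962

331767.1962 m/s


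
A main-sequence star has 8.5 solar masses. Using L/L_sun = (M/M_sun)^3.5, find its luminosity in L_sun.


L/L_sun = (M/M_sun)^3.5 = 8.5^3.5 = 1790.4667

1790.4667 L_sun


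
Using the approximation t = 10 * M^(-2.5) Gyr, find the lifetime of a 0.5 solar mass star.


t = 10 * M^(-2.5) = 10 * 0.5^(-2.5) = 56.5685

56.5685 Gyr


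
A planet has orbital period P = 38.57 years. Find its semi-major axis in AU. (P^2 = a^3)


a = P^(2/3) = 38.57^(2/3) = 11.4156

11.4156 AU


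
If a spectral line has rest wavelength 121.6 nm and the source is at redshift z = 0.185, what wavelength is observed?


lam_obs = lam_emit * (1 + z) = 121.6 * (1 + 0.185) = 144.096

144.096 nm


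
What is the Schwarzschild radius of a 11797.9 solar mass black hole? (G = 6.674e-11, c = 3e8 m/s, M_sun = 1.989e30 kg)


M = 11797.9 * 1.989e30 kg = 2.34660231e+34 kg. rs = 2GM/c^2 = 2 * 6.674e-11 * 2.34660231e+34 / (3e8)^2 = 3.480e+07

3.480e+07 m


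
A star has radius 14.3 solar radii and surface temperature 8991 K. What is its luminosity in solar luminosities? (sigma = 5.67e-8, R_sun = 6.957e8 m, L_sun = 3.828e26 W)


R = 14.3 * 6.957e8 m = 9.94851e+09 m. L = 4*pi*R^2*sigma*T^4 = 4*pi*(9.94851e+09)^2 * 5.67e-8 * 8991^4 = 4.608302667e+29 W. L/L_sun = 4.608302667e+29 / 3.828e26 = 1203.8408

1203.8408 L_sun


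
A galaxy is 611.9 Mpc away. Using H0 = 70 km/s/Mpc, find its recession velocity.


v = H0 * d = 70 * 611.9 = 42833.0

42833.0 km/s


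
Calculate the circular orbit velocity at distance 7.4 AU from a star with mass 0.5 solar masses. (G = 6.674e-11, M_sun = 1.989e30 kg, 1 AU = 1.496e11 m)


v = sqrt(GM/r) = sqrt(6.674e-11 * 9.945e+29 / 1.107e+12) = 7743.0816

7743.0816 m/s


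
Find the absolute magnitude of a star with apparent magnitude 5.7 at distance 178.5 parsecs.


M = m - 5*log10(d) + 5 = 5.7 - 5*log10(178.5) + 5 = -0.5582

-0.5582


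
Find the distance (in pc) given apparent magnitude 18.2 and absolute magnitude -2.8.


d = 10^((m - M + 5)/5) = 10^((18.2 - -2.8 + 5)/5) = 158489.3192

158489.3192 pc


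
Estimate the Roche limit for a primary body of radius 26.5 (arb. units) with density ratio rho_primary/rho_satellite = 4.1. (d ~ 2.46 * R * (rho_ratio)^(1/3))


d_Roche = 2.46 * 26.5 * 4.1^(1/3) = 104.3379

104.3379


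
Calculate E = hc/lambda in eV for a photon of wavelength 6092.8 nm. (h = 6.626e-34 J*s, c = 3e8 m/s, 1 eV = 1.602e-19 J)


E = hc/lambda = 6.626e-34 * 3e8 / 6.093e-06 = 3.263e-20 J = 0.2037 eV

0.2037 eV


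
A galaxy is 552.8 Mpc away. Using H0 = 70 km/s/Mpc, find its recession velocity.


v = H0 * d = 70 * 552.8 = 38696.0

38696.0 km/s


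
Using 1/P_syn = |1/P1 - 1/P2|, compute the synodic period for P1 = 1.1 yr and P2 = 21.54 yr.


1/P_syn = |1/P1 - 1/P2| = |1/1.1 - 1/21.54| => P_syn = 1.1592

1.1592 years


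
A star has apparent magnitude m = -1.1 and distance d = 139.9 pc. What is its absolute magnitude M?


M = m - 5*log10(d) + 5 = -1.1 - 5*log10(139.9) + 5 = -6.8291

-6.8291


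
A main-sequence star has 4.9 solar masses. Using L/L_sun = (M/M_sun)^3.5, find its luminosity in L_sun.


L/L_sun = (M/M_sun)^3.5 = 4.9^3.5 = 260.4272

260.4272 L_sun


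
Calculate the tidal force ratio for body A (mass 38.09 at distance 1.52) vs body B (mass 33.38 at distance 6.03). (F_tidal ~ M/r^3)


Ratio = (M1/r1^3) / (M2/r2^3) = (38.09/1.52^3) / (33.38/6.03^3) = 71.2436

71.2436


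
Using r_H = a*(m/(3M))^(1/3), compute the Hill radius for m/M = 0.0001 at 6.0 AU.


r_H = a * (m/3M)^(1/3) = 6.0 * (0.0001/3)^(1/3) = 0.1931

0.1931 AU


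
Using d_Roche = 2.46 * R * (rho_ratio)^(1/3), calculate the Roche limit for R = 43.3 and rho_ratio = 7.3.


d_Roche = 2.46 * 43.3 * 7.3^(1/3) = 206.6319

206.6319


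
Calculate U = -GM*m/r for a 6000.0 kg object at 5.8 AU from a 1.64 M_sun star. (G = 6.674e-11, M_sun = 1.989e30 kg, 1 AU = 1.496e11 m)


M = 1.64 * 1.989e30 kg = 3.26196e+30 kg; r = 5.8 AU * 1.496e11 m/AU = 8.6768e+11 m. U = -GM*m/r = -(6.674e-11 * 3.26196e+30 * 6000.0) / 8.6768e+11 = -1.505e+12

-1.505e+12 J


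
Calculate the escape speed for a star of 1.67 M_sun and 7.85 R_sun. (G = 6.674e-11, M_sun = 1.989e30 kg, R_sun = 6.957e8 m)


M = 1.67 * 1.989e30 kg = 3.32163e+30 kg; R = 7.85 * 6.957e8 m = 5.461245e+09 m. v_esc = sqrt(2GM/R) = sqrt(2 * 6.674e-11 * 3.32163e+30 / 5.461245e+09) = 284929.815

284929.815 m/s


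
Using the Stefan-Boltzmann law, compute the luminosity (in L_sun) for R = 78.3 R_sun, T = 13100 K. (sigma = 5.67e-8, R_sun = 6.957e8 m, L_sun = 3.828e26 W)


R = 78.3 * 6.957e8 m = 5.447331e+10 m. L = 4*pi*R^2*sigma*T^4 = 4*pi*(5.447331e+10)^2 * 5.67e-8 * 13100^4 = 6.226523569e+31 W. L/L_sun = 6.226523569e+31 / 3.828e26 = 162657.3555

162657.3555 L_sun


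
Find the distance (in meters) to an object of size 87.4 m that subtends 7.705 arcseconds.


D = size / theta_rad, theta_rad = 7.705 * pi/(180*3600) = 3.735e-05, D = 2.340e+06

2.340e+06 m


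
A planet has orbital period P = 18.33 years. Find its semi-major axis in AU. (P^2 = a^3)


a = P^(2/3) = 18.33^(2/3) = 6.952

6.952 AU


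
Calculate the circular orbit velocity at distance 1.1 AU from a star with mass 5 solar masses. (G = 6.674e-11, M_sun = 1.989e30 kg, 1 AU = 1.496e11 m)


v = sqrt(GM/r) = sqrt(6.674e-11 * 9.945e+30 / 1.646e+11) = 63508.7194

63508.7194 m/s


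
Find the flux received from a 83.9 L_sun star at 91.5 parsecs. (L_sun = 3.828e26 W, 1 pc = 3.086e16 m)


F = L / (4*pi*d^2) = 3.212e+28 / (4*pi*(2.824e+18)^2) = 3.205e-10

3.205e-10 W/m^2


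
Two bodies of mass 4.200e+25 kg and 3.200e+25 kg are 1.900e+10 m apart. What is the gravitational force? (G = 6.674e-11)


F = G*m1*m2/r^2 = 6.674e-11 * 4.200e+25 * 3.200e+25 / (1.900e+10)^2 = 6.674e-11 * 1.344e+51 / 3.610e+20 = 2.485e+20

2.485e+20 N


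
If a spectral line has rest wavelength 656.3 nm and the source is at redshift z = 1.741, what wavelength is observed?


lam_obs = lam_emit * (1 + z) = 656.3 * (1 + 1.741) = 1798.9183

1798.9183 nm


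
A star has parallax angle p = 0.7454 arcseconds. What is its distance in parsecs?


d = 1/p = 1/0.7454 = 1.3416

1.3416 pc


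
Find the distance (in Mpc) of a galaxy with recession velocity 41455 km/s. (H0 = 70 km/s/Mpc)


d = v / H0 = 41455 / 70 = 592.2143

592.2143 Mpc


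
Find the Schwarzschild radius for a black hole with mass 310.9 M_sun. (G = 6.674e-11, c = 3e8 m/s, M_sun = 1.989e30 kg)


M = 310.9 * 1.989e30 kg = 6.183801e+32 kg. rs = 2GM/c^2 = 2 * 6.674e-11 * 6.183801e+32 / (3e8)^2 = 917126.3972

917126.3972 m


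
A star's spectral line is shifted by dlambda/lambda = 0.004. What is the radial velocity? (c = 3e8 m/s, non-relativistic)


v = (dlambda/lambda) * c = 0.004 * 3e8 = 1.200e+06

1.200e+06 m/s


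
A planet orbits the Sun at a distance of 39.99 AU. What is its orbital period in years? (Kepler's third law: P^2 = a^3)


P = a^(3/2) = 39.99^1.5 = 252.8874

252.8874 years


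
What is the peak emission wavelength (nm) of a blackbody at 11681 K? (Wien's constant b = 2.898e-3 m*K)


lam_max = b / T = 2.898e-3 / 11681 = 2.481e-07 m = 248.0952 nm

248.0952 nm


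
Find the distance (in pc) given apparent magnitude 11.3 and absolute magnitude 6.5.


d = 10^((m - M + 5)/5) = 10^((11.3 - 6.5 + 5)/5) = 91.2011

91.2011 pc


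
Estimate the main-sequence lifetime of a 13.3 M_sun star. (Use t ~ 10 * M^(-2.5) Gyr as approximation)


t = 10 * M^(-2.5) = 10 * 13.3^(-2.5) = 0.0155

0.0155 Gyr


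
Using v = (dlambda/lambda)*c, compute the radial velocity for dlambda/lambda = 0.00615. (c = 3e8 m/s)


v = (dlambda/lambda) * c = 0.00615 * 3e8 = 1.845e+06

1.845e+06 m/s


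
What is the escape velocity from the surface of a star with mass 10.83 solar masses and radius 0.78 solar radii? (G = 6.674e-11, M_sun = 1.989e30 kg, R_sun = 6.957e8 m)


M = 10.83 * 1.989e30 kg = 2.154087e+31 kg; R = 0.78 * 6.957e8 m = 5.42646e+08 m. v_esc = sqrt(2GM/R) = sqrt(2 * 6.674e-11 * 2.154087e+31 / 5.42646e+08) = 2.302e+06

2.302e+06 m/s


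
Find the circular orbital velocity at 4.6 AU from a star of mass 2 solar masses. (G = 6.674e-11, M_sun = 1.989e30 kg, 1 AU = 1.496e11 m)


v = sqrt(GM/r) = sqrt(6.674e-11 * 3.978e+30 / 6.882e+11) = 19641.7771

19641.7771 m/s


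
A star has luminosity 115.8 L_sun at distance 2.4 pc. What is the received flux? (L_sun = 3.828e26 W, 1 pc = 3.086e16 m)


F = L / (4*pi*d^2) = 4.433e+28 / (4*pi*(7.406e+16)^2) = 6.431e-07

6.431e-07 W/m^2


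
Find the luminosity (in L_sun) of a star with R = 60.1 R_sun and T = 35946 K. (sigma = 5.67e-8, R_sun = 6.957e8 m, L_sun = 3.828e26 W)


R = 60.1 * 6.957e8 m = 4.181157e+10 m. L = 4*pi*R^2*sigma*T^4 = 4*pi*(4.181157e+10)^2 * 5.67e-8 * 35946^4 = 2.079639959e+33 W. L/L_sun = 2.079639959e+33 / 3.828e26 = 5.433e+06

5.433e+06 L_sun


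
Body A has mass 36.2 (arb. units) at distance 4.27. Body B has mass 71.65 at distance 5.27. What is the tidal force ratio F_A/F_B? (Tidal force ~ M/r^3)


Ratio = (M1/r1^3) / (M2/r2^3) = (36.2/4.27^3) / (71.65/5.27^3) = 0.9498

0.9498


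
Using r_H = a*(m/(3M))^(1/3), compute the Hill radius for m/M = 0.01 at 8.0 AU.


r_H = a * (m/3M)^(1/3) = 8.0 * (0.01/3)^(1/3) = 1.195

1.195 AU


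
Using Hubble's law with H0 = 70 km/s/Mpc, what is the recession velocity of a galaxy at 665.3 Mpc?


v = H0 * d = 70 * 665.3 = 46571.0

46571.0 km/s


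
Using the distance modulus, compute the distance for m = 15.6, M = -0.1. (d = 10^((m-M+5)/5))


d = 10^((m - M + 5)/5) = 10^((15.6 - -0.1 + 5)/5) = 13803.8426

13803.8426 pc


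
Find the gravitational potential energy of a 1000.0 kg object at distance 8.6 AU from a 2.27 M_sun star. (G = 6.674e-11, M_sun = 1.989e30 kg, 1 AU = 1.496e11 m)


M = 2.27 * 1.989e30 kg = 4.51503e+30 kg; r = 8.6 AU * 1.496e11 m/AU = 1.28656e+12 m. U = -GM*m/r = -(6.674e-11 * 4.51503e+30 * 1000.0) / 1.28656e+12 = -2.342e+11

-2.342e+11 J


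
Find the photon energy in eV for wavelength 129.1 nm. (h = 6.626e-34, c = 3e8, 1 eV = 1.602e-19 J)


E = hc/lambda = 6.626e-34 * 3e8 / 1.291e-07 = 1.540e-18 J = 9.6113 eV

9.6113 eV


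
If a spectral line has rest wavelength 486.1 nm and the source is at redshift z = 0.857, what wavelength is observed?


lam_obs = lam_emit * (1 + z) = 486.1 * (1 + 0.857) = 902.6877

902.6877 nm


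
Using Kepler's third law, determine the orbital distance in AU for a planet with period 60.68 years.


a = P^(2/3) = 60.68^(2/3) = 15.4418

15.4418 AU


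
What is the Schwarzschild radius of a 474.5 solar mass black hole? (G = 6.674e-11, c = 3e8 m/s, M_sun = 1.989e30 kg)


M = 474.5 * 1.989e30 kg = 9.437805e+32 kg. rs = 2GM/c^2 = 2 * 6.674e-11 * 9.437805e+32 / (3e8)^2 = 1.400e+06

1.400e+06 m


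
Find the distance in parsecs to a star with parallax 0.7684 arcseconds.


d = 1/p = 1/0.7684 = 1.3014

1.3014 pc


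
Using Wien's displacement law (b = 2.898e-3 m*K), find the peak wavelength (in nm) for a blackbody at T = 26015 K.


lam_max = b / T = 2.898e-3 / 26015 = 1.114e-07 m = 111.3973 nm

111.3973 nm


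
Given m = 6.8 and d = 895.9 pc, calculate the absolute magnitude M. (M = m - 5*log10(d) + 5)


M = m - 5*log10(d) + 5 = 6.8 - 5*log10(895.9) + 5 = -2.9613

-2.9613


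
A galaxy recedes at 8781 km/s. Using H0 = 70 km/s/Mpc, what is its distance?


d = v / H0 = 8781 / 70 = 125.4429

125.4429 Mpc


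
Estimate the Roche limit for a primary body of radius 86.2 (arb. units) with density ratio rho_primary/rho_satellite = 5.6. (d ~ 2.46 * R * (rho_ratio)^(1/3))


d_Roche = 2.46 * 86.2 * 5.6^(1/3) = 376.5636

376.5636


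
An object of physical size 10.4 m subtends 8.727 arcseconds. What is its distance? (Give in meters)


D = size / theta_rad, theta_rad = 8.727 * pi/(180*3600) = 4.231e-05, D = 245806.5756

245806.5756 m


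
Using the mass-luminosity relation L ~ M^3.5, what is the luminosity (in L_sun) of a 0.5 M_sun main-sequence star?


L/L_sun = (M/M_sun)^3.5 = 0.5^3.5 = 0.0884

0.0884 L_sun


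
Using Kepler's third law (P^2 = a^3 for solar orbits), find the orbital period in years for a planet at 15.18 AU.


P = a^(3/2) = 15.18^1.5 = 59.1436

59.1436 years


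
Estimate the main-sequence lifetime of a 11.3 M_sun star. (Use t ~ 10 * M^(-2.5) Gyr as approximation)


t = 10 * M^(-2.5) = 10 * 11.3^(-2.5) = 0.0233

0.0233 Gyr


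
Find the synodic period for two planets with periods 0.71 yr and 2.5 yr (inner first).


1/P_syn = |1/P1 - 1/P2| = |1/0.71 - 1/2.5| => P_syn = 0.9916

0.9916 years


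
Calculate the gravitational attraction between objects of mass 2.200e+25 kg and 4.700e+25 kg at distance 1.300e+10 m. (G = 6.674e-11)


F = G*m1*m2/r^2 = 6.674e-11 * 2.200e+25 * 4.700e+25 / (1.300e+10)^2 = 6.674e-11 * 1.034e+51 / 1.690e+20 = 4.083e+20

4.083e+20 N


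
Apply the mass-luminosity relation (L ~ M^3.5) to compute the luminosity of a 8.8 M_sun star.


L/L_sun = (M/M_sun)^3.5 = 8.8^3.5 = 2021.5726

2021.5726 L_sun


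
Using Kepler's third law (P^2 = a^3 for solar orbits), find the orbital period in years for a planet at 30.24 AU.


P = a^(3/2) = 30.24^1.5 = 166.2925

166.2925 years


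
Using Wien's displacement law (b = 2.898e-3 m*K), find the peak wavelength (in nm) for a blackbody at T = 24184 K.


lam_max = b / T = 2.898e-3 / 24184 = 1.198e-07 m = 119.8313 nm

119.8313 nm


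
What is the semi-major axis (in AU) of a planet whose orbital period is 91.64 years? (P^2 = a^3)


a = P^(2/3) = 91.64^(2/3) = 20.3262

20.3262 AU


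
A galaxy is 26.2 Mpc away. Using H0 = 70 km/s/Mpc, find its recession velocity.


v = H0 * d = 70 * 26.2 = 1834.0

1834.0 km/s


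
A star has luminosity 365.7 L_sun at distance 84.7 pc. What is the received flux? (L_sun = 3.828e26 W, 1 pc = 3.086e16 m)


F = L / (4*pi*d^2) = 1.400e+29 / (4*pi*(2.614e+18)^2) = 1.631e-09

1.631e-09 W/m^2


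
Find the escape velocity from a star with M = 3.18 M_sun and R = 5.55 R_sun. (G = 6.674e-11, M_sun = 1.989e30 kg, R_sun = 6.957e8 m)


M = 3.18 * 1.989e30 kg = 6.32502e+30 kg; R = 5.55 * 6.957e8 m = 3.861135e+09 m. v_esc = sqrt(2GM/R) = sqrt(2 * 6.674e-11 * 6.32502e+30 / 3.861135e+09) = 467607.5959

467607.5959 m/s


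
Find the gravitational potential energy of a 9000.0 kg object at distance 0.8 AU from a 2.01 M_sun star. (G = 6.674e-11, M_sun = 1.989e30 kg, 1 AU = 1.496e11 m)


M = 2.01 * 1.989e30 kg = 3.99789e+30 kg; r = 0.8 AU * 1.496e11 m/AU = 1.1968e+11 m. U = -GM*m/r = -(6.674e-11 * 3.99789e+30 * 9000.0) / 1.1968e+11 = -2.006e+13

-2.006e+13 J


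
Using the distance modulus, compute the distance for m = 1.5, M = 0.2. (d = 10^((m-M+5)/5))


d = 10^((m - M + 5)/5) = 10^((1.5 - 0.2 + 5)/5) = 18.197

18.197 pc


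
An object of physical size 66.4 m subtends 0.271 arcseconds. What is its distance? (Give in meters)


D = size / theta_rad, theta_rad = 0.271 * pi/(180*3600) = 1.314e-06, D = 5.054e+07

5.054e+07 m


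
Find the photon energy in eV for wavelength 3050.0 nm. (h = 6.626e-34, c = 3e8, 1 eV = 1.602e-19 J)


E = hc/lambda = 6.626e-34 * 3e8 / 3.050e-06 = 6.517e-20 J = 0.4068 eV

0.4068 eV


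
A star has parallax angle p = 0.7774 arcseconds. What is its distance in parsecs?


d = 1/p = 1/0.7774 = 1.2863

1.2863 pc


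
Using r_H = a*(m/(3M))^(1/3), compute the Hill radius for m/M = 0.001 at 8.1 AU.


r_H = a * (m/3M)^(1/3) = 8.1 * (0.001/3)^(1/3) = 0.5616

0.5616 AU


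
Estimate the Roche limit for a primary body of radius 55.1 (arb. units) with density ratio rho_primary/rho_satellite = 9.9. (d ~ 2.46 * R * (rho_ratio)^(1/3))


d_Roche = 2.46 * 55.1 * 9.9^(1/3) = 291.0483

291.0483


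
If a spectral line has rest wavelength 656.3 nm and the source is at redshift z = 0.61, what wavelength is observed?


lam_obs = lam_emit * (1 + z) = 656.3 * (1 + 0.61) = 1056.643

1056.643 nm


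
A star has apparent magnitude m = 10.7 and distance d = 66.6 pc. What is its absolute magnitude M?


M = m - 5*log10(d) + 5 = 10.7 - 5*log10(66.6) + 5 = 6.5826

6.5826


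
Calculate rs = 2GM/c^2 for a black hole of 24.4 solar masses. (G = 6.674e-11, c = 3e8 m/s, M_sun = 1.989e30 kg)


M = 24.4 * 1.989e30 kg = 4.85316e+31 kg. rs = 2GM/c^2 = 2 * 6.674e-11 * 4.85316e+31 / (3e8)^2 = 71977.7552

71977.7552 m


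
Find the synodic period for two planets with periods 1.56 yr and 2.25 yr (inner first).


1/P_syn = |1/P1 - 1/P2| = |1/1.56 - 1/2.25| => P_syn = 5.087

5.087 years


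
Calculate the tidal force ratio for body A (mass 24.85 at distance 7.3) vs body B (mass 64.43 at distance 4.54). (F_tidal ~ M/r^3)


Ratio = (M1/r1^3) / (M2/r2^3) = (24.85/7.3^3) / (64.43/4.54^3) = 0.0928

0.0928


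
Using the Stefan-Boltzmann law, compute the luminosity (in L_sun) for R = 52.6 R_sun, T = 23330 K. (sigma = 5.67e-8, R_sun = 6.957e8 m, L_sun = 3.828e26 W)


R = 52.6 * 6.957e8 m = 3.659382e+10 m. L = 4*pi*R^2*sigma*T^4 = 4*pi*(3.659382e+10)^2 * 5.67e-8 * 23330^4 = 2.826619646e+32 W. L/L_sun = 2.826619646e+32 / 3.828e26 = 738406.3861

738406.3861 L_sun


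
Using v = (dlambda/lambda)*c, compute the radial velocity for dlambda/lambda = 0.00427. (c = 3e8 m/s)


v = (dlambda/lambda) * c = 0.00427 * 3e8 = 1.281e+06

1.281e+06 m/s


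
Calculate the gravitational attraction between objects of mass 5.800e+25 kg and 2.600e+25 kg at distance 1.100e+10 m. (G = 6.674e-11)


F = G*m1*m2/r^2 = 6.674e-11 * 5.800e+25 * 2.600e+25 / (1.100e+10)^2 = 6.674e-11 * 1.508e+51 / 1.210e+20 = 8.318e+20

8.318e+20 N


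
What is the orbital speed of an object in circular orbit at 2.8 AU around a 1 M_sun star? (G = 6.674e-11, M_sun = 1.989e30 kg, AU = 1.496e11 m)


v = sqrt(GM/r) = sqrt(6.674e-11 * 1.989e+30 / 4.189e+11) = 17801.8723

17801.8723 m/s


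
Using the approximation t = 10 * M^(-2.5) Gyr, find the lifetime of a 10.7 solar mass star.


t = 10 * M^(-2.5) = 10 * 10.7^(-2.5) = 0.0267

0.0267 Gyr


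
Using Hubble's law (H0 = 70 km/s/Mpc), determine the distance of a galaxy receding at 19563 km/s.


d = v / H0 = 19563 / 70 = 279.4714

279.4714 Mpc


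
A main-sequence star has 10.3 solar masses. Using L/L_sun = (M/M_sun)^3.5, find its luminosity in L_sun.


L/L_sun = (M/M_sun)^3.5 = 10.3^3.5 = 3506.9558

3506.9558 L_sun


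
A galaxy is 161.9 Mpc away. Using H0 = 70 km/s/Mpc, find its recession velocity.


v = H0 * d = 70 * 161.9 = 11333.0

11333.0 km/s


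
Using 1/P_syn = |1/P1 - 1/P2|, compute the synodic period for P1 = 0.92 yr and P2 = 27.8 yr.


1/P_syn = |1/P1 - 1/P2| = |1/0.92 - 1/27.8| => P_syn = 0.9515

0.9515 years


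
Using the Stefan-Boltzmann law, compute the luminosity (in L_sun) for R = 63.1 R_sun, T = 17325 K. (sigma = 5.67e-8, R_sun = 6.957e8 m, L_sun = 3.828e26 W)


R = 63.1 * 6.957e8 m = 4.389867e+10 m. L = 4*pi*R^2*sigma*T^4 = 4*pi*(4.389867e+10)^2 * 5.67e-8 * 17325^4 = 1.237053896e+32 W. L/L_sun = 1.237053896e+32 / 3.828e26 = 323159.3249

323159.3249 L_sun


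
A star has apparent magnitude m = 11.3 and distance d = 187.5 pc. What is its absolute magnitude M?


M = m - 5*log10(d) + 5 = 11.3 - 5*log10(187.5) + 5 = 4.935

4.935


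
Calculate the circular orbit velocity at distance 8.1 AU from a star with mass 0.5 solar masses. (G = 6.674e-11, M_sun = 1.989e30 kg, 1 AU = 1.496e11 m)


v = sqrt(GM/r) = sqrt(6.674e-11 * 9.945e+29 / 1.212e+12) = 7400.9452

7400.9452 m/s


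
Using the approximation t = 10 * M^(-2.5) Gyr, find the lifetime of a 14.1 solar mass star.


t = 10 * M^(-2.5) = 10 * 14.1^(-2.5) = 0.0134

0.0134 Gyr


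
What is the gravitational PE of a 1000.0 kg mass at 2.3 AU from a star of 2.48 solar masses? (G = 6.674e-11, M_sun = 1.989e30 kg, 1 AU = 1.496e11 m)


M = 2.48 * 1.989e30 kg = 4.93272e+30 kg; r = 2.3 AU * 1.496e11 m/AU = 3.4408e+11 m. U = -GM*m/r = -(6.674e-11 * 4.93272e+30 * 1000.0) / 3.4408e+11 = -9.568e+11

-9.568e+11 J


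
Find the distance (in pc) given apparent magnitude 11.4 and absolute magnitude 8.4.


d = 10^((m - M + 5)/5) = 10^((11.4 - 8.4 + 5)/5) = 39.8107

39.8107 pc


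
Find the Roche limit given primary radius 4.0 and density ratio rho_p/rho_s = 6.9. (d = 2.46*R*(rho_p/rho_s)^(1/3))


d_Roche = 2.46 * 4.0 * 6.9^(1/3) = 18.7332

18.7332


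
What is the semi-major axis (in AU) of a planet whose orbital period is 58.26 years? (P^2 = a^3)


a = P^(2/3) = 58.26^(2/3) = 15.0284

15.0284 AU


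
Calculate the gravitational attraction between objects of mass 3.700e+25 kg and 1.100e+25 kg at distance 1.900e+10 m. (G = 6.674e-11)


F = G*m1*m2/r^2 = 6.674e-11 * 3.700e+25 * 1.100e+25 / (1.900e+10)^2 = 6.674e-11 * 4.070e+50 / 3.610e+20 = 7.524e+19

7.524e+19 N


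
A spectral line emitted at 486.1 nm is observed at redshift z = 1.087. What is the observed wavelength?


lam_obs = lam_emit * (1 + z) = 486.1 * (1 + 1.087) = 1014.4907

1014.4907 nm


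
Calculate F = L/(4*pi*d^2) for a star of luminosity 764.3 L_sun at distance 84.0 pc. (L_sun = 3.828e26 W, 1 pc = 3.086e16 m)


F = L / (4*pi*d^2) = 2.926e+29 / (4*pi*(2.592e+18)^2) = 3.465e-09

3.465e-09 W/m^2


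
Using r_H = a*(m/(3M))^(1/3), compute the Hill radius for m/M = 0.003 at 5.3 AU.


r_H = a * (m/3M)^(1/3) = 5.3 * (0.003/3)^(1/3) = 0.53

0.53 AU


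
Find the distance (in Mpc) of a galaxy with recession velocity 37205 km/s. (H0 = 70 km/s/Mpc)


d = v / H0 = 37205 / 70 = 531.5

531.5 Mpc


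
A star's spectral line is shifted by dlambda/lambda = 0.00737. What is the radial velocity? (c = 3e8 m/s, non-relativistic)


v = (dlambda/lambda) * c = 0.00737 * 3e8 = 2.211e+06

2.211e+06 m/s


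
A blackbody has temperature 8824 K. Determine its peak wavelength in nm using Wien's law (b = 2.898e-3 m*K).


lam_max = b / T = 2.898e-3 / 8824 = 3.284e-07 m = 328.4225 nm

328.4225 nm


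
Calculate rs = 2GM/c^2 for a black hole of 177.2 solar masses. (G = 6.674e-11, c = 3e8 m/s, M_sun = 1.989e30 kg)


M = 177.2 * 1.989e30 kg = 3.524508e+32 kg. rs = 2GM/c^2 = 2 * 6.674e-11 * 3.524508e+32 / (3e8)^2 = 522723.6976

522723.6976 m


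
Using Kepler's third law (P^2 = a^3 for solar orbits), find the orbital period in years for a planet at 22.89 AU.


P = a^(3/2) = 22.89^1.5 = 109.5138

109.5138 years


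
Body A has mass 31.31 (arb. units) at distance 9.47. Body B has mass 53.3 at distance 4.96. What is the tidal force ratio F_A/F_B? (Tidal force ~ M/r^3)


Ratio = (M1/r1^3) / (M2/r2^3) = (31.31/9.47^3) / (53.3/4.96^3) = 0.0844

0.0844


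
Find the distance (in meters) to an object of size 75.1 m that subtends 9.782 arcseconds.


D = size / theta_rad, theta_rad = 9.782 * pi/(180*3600) = 4.742e-05, D = 1.584e+06

1.584e+06 m


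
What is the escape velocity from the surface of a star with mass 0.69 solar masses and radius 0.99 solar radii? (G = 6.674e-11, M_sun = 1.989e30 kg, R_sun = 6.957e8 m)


M = 0.69 * 1.989e30 kg = 1.37241e+30 kg; R = 0.99 * 6.957e8 m = 6.88743e+08 m. v_esc = sqrt(2GM/R) = sqrt(2 * 6.674e-11 * 1.37241e+30 / 6.88743e+08) = 515728.8623

515728.8623 m/s


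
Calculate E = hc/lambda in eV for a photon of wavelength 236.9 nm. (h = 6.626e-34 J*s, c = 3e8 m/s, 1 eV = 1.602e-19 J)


E = hc/lambda = 6.626e-34 * 3e8 / 2.369e-07 = 8.391e-19 J = 5.2378 eV

5.2378 eV


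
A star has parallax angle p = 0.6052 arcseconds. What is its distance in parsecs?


d = 1/p = 1/0.6052 = 1.6523

1.6523 pc


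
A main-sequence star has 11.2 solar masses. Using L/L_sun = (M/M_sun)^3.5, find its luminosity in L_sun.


L/L_sun = (M/M_sun)^3.5 = 11.2^3.5 = 4701.7884

4701.7884 L_sun


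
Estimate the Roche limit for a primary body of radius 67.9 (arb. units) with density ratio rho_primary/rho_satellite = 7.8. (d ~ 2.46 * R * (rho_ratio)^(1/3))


d_Roche = 2.46 * 67.9 * 7.8^(1/3) = 331.2606

331.2606


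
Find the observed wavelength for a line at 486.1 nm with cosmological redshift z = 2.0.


lam_obs = lam_emit * (1 + z) = 486.1 * (1 + 2.0) = 1458.3

1458.3 nm


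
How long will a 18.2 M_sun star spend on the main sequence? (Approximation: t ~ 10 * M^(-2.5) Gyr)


t = 10 * M^(-2.5) = 10 * 18.2^(-2.5) = 0.0071

0.0071 Gyr


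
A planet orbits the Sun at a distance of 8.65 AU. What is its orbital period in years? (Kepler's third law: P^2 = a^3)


P = a^(3/2) = 8.65^1.5 = 25.4404

25.4404 years


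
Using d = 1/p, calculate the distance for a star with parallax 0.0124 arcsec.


d = 1/p = 1/0.0124 = 80.6452

80.6452 pc


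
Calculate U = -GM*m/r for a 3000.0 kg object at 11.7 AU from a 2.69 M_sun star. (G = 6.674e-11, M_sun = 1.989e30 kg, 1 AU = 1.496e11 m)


M = 2.69 * 1.989e30 kg = 5.35041e+30 kg; r = 11.7 AU * 1.496e11 m/AU = 1.75032e+12 m. U = -GM*m/r = -(6.674e-11 * 5.35041e+30 * 3000.0) / 1.75032e+12 = -6.120e+11

-6.120e+11 J


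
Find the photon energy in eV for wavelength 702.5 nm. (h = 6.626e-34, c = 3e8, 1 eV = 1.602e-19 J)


E = hc/lambda = 6.626e-34 * 3e8 / 7.025e-07 = 2.830e-19 J = 1.7663 eV

1.7663 eV


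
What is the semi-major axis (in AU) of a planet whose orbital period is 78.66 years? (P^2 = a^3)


a = P^(2/3) = 78.66^(2/3) = 18.3584

18.3584 AU


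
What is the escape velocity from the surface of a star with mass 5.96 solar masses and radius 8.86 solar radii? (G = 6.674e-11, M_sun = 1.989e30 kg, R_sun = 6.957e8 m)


M = 5.96 * 1.989e30 kg = 1.185444e+31 kg; R = 8.86 * 6.957e8 m = 6.163902e+09 m. v_esc = sqrt(2GM/R) = sqrt(2 * 6.674e-11 * 1.185444e+31 / 6.163902e+09) = 506664.8287

506664.8287 m/s


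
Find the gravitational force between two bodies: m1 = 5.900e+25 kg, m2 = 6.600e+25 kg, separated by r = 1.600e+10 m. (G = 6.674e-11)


F = G*m1*m2/r^2 = 6.674e-11 * 5.900e+25 * 6.600e+25 / (1.600e+10)^2 = 6.674e-11 * 3.894e+51 / 2.560e+20 = 1.015e+21

1.015e+21 N


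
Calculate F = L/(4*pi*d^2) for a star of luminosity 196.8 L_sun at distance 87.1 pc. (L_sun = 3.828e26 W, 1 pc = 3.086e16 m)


F = L / (4*pi*d^2) = 7.534e+28 / (4*pi*(2.688e+18)^2) = 8.298e-10

8.298e-10 W/m^2


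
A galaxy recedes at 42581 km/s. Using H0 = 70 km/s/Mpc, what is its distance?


d = v / H0 = 42581 / 70 = 608.3

608.3 Mpc


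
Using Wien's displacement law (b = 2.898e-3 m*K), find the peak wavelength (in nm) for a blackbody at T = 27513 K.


lam_max = b / T = 2.898e-3 / 27513 = 1.053e-07 m = 105.332 nm

105.332 nm


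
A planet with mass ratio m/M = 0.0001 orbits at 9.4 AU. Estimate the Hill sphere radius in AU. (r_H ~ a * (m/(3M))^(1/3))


r_H = a * (m/3M)^(1/3) = 9.4 * (0.0001/3)^(1/3) = 0.3025

0.3025 AU


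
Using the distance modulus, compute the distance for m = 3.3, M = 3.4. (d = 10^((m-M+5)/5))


d = 10^((m - M + 5)/5) = 10^((3.3 - 3.4 + 5)/5) = 9.5499

9.5499 pc


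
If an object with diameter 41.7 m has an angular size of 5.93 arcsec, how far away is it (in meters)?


D = size / theta_rad, theta_rad = 5.93 * pi/(180*3600) = 2.875e-05, D = 1.450e+06

1.450e+06 m


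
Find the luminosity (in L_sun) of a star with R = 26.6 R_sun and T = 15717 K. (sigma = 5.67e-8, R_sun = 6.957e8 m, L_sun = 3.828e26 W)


R = 26.6 * 6.957e8 m = 1.850562e+10 m. L = 4*pi*R^2*sigma*T^4 = 4*pi*(1.850562e+10)^2 * 5.67e-8 * 15717^4 = 1.488945548e+31 W. L/L_sun = 1.488945548e+31 / 3.828e26 = 38896.1742

38896.1742 L_sun


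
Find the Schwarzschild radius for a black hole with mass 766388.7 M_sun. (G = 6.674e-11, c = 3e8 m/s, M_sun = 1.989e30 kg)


M = 766388.7 * 1.989e30 kg = 1.524347124e+36 kg. rs = 2GM/c^2 = 2 * 6.674e-11 * 1.524347124e+36 / (3e8)^2 = 2.261e+09

2.261e+09 m


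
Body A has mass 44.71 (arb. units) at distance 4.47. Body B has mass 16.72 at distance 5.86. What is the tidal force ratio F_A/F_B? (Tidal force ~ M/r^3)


Ratio = (M1/r1^3) / (M2/r2^3) = (44.71/4.47^3) / (16.72/5.86^3) = 6.0247

6.0247


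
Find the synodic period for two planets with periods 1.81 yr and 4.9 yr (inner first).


1/P_syn = |1/P1 - 1/P2| = |1/1.81 - 1/4.9| => P_syn = 2.8702

2.8702 years


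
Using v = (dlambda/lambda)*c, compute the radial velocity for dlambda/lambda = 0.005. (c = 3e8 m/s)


v = (dlambda/lambda) * c = 0.005 * 3e8 = 1.500e+06

1.500e+06 m/s


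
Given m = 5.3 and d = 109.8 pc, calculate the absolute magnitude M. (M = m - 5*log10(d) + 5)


M = m - 5*log10(d) + 5 = 5.3 - 5*log10(109.8) + 5 = 0.097

0.097


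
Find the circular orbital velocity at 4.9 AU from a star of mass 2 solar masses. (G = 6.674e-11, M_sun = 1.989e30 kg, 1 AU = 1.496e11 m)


v = sqrt(GM/r) = sqrt(6.674e-11 * 3.978e+30 / 7.330e+11) = 19031.002

19031.002 m/s


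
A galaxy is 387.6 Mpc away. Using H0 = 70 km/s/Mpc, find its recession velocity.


v = H0 * d = 70 * 387.6 = 27132.0

27132.0 km/s


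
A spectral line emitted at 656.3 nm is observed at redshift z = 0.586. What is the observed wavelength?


lam_obs = lam_emit * (1 + z) = 656.3 * (1 + 0.586) = 1040.8918

1040.8918 nm


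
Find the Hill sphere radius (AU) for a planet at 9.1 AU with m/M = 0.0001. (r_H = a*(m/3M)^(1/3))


r_H = a * (m/3M)^(1/3) = 9.1 * (0.0001/3)^(1/3) = 0.2929

0.2929 AU


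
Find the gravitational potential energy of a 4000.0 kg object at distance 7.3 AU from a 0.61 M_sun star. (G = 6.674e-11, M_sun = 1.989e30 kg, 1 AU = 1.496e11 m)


M = 0.61 * 1.989e30 kg = 1.21329e+30 kg; r = 7.3 AU * 1.496e11 m/AU = 1.09208e+12 m. U = -GM*m/r = -(6.674e-11 * 1.21329e+30 * 4000.0) / 1.09208e+12 = -2.966e+11

-2.966e+11 J


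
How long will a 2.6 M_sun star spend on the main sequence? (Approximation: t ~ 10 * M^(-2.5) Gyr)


t = 10 * M^(-2.5) = 10 * 2.6^(-2.5) = 0.9174

0.9174 Gyr


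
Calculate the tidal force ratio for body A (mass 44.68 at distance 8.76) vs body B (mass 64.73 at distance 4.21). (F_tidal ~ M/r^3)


Ratio = (M1/r1^3) / (M2/r2^3) = (44.68/8.76^3) / (64.73/4.21^3) = 0.0766

0.0766


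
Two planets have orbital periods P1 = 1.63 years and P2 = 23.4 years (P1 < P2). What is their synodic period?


1/P_syn = |1/P1 - 1/P2| = |1/1.63 - 1/23.4| => P_syn = 1.752

1.752 years


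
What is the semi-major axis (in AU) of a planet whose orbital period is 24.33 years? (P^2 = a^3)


a = P^(2/3) = 24.33^(2/3) = 8.3964

8.3964 AU


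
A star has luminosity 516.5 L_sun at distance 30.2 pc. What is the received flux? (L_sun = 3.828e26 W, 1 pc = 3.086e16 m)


F = L / (4*pi*d^2) = 1.977e+29 / (4*pi*(9.320e+17)^2) = 1.811e-08

1.811e-08 W/m^2


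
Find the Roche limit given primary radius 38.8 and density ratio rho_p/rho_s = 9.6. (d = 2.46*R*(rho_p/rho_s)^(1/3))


d_Roche = 2.46 * 38.8 * 9.6^(1/3) = 202.8573

202.8573


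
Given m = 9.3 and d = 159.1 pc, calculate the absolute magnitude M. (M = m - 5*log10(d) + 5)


M = m - 5*log10(d) + 5 = 9.3 - 5*log10(159.1) + 5 = 3.2916

3.2916


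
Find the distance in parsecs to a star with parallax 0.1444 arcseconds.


d = 1/p = 1/0.1444 = 6.9252

6.9252 pc


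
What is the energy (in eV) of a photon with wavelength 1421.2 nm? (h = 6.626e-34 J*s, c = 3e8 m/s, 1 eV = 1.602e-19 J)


E = hc/lambda = 6.626e-34 * 3e8 / 1.421e-06 = 1.399e-19 J = 0.8731 eV

0.8731 eV


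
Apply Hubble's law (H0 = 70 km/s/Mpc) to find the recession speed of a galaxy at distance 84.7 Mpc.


v = H0 * d = 70 * 84.7 = 5929.0

5929.0 km/s


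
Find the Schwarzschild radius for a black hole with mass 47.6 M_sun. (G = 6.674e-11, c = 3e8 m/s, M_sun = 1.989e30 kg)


M = 47.6 * 1.989e30 kg = 9.46764e+31 kg. rs = 2GM/c^2 = 2 * 6.674e-11 * 9.46764e+31 / (3e8)^2 = 140415.6208

140415.6208 m


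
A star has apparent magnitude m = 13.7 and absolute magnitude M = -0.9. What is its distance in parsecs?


d = 10^((m - M + 5)/5) = 10^((13.7 - -0.9 + 5)/5) = 8317.6377

8317.6377 pc


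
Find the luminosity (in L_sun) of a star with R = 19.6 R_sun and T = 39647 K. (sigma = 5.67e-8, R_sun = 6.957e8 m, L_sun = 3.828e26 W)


R = 19.6 * 6.957e8 m = 1.363572e+10 m. L = 4*pi*R^2*sigma*T^4 = 4*pi*(1.363572e+10)^2 * 5.67e-8 * 39647^4 = 3.273334558e+32 W. L/L_sun = 3.273334558e+32 / 3.828e26 = 855103.0716

855103.0716 L_sun


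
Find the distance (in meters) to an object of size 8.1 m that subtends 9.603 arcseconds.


D = size / theta_rad, theta_rad = 9.603 * pi/(180*3600) = 4.656e-05, D = 173981.561

173981.561 m


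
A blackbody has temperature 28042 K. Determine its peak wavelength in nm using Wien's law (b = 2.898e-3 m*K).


lam_max = b / T = 2.898e-3 / 28042 = 1.033e-07 m = 103.345 nm

103.345 nm


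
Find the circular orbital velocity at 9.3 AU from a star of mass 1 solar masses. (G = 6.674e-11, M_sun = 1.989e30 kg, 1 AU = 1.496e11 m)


v = sqrt(GM/r) = sqrt(6.674e-11 * 1.989e+30 / 1.391e+12) = 9767.9454

9767.9454 m/s


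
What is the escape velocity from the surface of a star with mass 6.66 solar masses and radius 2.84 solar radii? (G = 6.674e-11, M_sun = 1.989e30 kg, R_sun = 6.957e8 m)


M = 6.66 * 1.989e30 kg = 1.324674e+31 kg; R = 2.84 * 6.957e8 m = 1.975788e+09 m. v_esc = sqrt(2GM/R) = sqrt(2 * 6.674e-11 * 1.324674e+31 / 1.975788e+09) = 946002.8253

946002.8253 m/s


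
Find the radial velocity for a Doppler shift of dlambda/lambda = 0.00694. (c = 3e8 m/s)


v = (dlambda/lambda) * c = 0.00694 * 3e8 = 2.082e+06

2.082e+06 m/s


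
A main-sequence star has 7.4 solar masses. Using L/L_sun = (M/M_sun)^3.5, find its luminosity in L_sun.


L/L_sun = (M/M_sun)^3.5 = 7.4^3.5 = 1102.3285

1102.3285 L_sun


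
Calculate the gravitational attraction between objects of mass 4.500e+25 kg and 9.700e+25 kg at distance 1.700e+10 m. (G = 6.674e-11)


F = G*m1*m2/r^2 = 6.674e-11 * 4.500e+25 * 9.700e+25 / (1.700e+10)^2 = 6.674e-11 * 4.365e+51 / 2.890e+20 = 1.008e+21

1.008e+21 N


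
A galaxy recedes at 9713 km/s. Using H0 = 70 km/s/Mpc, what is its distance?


d = v / H0 = 9713 / 70 = 138.7571

138.7571 Mpc


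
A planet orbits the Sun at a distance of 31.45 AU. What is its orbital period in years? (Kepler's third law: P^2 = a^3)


P = a^(3/2) = 31.45^1.5 = 176.3725

176.3725 years


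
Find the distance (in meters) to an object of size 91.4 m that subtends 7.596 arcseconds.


D = size / theta_rad, theta_rad = 7.596 * pi/(180*3600) = 3.683e-05, D = 2.482e+06

2.482e+06 m


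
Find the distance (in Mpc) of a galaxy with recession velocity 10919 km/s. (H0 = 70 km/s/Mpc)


d = v / H0 = 10919 / 70 = 155.9857

155.9857 Mpc


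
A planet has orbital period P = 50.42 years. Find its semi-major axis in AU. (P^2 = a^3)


a = P^(2/3) = 50.42^(2/3) = 13.648

13.648 AU


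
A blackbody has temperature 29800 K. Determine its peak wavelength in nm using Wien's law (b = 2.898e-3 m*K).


lam_max = b / T = 2.898e-3 / 29800 = 9.725e-08 m = 97.2483 nm

97.2483 nm


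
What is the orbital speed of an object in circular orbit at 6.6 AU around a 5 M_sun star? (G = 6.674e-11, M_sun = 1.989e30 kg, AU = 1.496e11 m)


v = sqrt(GM/r) = sqrt(6.674e-11 * 9.945e+30 / 9.874e+11) = 25927.3261

25927.3261 m/s


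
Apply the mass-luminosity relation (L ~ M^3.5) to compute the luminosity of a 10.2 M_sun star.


L/L_sun = (M/M_sun)^3.5 = 10.2^3.5 = 3389.2266

3389.2266 L_sun


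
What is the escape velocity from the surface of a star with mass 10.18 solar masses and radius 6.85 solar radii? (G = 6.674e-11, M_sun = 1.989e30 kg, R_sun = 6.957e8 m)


M = 10.18 * 1.989e30 kg = 2.024802e+31 kg; R = 6.85 * 6.957e8 m = 4.765545e+09 m. v_esc = sqrt(2GM/R) = sqrt(2 * 6.674e-11 * 2.024802e+31 / 4.765545e+09) = 753083.4303

753083.4303 m/s


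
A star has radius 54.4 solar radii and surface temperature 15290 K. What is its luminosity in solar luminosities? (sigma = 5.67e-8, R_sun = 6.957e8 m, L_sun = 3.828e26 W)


R = 54.4 * 6.957e8 m = 3.784608e+10 m. L = 4*pi*R^2*sigma*T^4 = 4*pi*(3.784608e+10)^2 * 5.67e-8 * 15290^4 = 5.577822254e+31 W. L/L_sun = 5.577822254e+31 / 3.828e26 = 145711.1352

145711.1352 L_sun


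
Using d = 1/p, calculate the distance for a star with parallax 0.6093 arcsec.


d = 1/p = 1/0.6093 = 1.6412

1.6412 pc


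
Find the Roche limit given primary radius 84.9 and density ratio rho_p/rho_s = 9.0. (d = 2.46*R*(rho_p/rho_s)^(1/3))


d_Roche = 2.46 * 84.9 * 9.0^(1/3) = 434.4338

434.4338


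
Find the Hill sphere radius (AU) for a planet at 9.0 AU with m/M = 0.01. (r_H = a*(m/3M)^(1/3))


r_H = a * (m/3M)^(1/3) = 9.0 * (0.01/3)^(1/3) = 1.3444

1.3444 AU


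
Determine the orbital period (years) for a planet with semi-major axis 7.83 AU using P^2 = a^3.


P = a^(3/2) = 7.83^1.5 = 21.91

21.91 years


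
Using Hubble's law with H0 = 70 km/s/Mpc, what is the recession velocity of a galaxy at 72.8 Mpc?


v = H0 * d = 70 * 72.8 = 5096.0

5096.0 km/s


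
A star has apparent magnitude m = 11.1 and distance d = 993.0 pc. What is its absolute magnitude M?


M = m - 5*log10(d) + 5 = 11.1 - 5*log10(993.0) + 5 = 1.1153

1.1153


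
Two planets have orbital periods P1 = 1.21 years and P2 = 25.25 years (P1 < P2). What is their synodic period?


1/P_syn = |1/P1 - 1/P2| = |1/1.21 - 1/25.25| => P_syn = 1.2709

1.2709 years


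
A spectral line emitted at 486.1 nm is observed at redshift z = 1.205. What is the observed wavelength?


lam_obs = lam_emit * (1 + z) = 486.1 * (1 + 1.205) = 1071.8505

1071.8505 nm


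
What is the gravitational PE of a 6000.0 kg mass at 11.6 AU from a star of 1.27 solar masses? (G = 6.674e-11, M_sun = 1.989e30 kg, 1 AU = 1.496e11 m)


M = 1.27 * 1.989e30 kg = 2.52603e+30 kg; r = 11.6 AU * 1.496e11 m/AU = 1.73536e+12 m. U = -GM*m/r = -(6.674e-11 * 2.52603e+30 * 6000.0) / 1.73536e+12 = -5.829e+11

-5.829e+11 J


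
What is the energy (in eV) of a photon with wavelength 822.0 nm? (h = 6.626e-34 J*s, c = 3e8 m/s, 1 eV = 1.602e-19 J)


E = hc/lambda = 6.626e-34 * 3e8 / 8.220e-07 = 2.418e-19 J = 1.5095 eV

1.5095 eV


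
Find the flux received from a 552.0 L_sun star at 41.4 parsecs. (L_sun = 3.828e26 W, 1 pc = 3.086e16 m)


F = L / (4*pi*d^2) = 2.113e+29 / (4*pi*(1.278e+18)^2) = 1.030e-08

1.030e-08 W/m^2


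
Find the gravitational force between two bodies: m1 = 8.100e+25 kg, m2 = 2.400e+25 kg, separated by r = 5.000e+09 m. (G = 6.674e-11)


F = G*m1*m2/r^2 = 6.674e-11 * 8.100e+25 * 2.400e+25 / (5.000e+09)^2 = 6.674e-11 * 1.944e+51 / 2.500e+19 = 5.190e+21

5.190e+21 N
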